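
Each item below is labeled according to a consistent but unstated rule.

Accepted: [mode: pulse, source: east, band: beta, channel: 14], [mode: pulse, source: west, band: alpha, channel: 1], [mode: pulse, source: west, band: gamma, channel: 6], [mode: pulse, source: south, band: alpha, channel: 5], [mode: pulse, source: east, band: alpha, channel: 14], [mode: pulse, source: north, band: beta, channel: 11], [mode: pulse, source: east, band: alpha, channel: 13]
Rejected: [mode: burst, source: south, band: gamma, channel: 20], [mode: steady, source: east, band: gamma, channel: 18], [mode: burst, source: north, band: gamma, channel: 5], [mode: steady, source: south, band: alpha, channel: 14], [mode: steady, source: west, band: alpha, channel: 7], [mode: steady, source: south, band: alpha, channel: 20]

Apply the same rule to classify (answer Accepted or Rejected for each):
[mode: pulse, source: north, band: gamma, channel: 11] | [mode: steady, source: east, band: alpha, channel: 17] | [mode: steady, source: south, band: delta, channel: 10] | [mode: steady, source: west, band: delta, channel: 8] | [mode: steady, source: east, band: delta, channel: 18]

Every 'Accepted' example satisfies: mode is pulse. None of the 'Rejected' examples do.
[mode: pulse, source: north, band: gamma, channel: 11]: Accepted (mode is pulse).
[mode: steady, source: east, band: alpha, channel: 17]: Rejected (mode is steady).
[mode: steady, source: south, band: delta, channel: 10]: Rejected (mode is steady).
[mode: steady, source: west, band: delta, channel: 8]: Rejected (mode is steady).
[mode: steady, source: east, band: delta, channel: 18]: Rejected (mode is steady).

Accepted, Rejected, Rejected, Rejected, Rejected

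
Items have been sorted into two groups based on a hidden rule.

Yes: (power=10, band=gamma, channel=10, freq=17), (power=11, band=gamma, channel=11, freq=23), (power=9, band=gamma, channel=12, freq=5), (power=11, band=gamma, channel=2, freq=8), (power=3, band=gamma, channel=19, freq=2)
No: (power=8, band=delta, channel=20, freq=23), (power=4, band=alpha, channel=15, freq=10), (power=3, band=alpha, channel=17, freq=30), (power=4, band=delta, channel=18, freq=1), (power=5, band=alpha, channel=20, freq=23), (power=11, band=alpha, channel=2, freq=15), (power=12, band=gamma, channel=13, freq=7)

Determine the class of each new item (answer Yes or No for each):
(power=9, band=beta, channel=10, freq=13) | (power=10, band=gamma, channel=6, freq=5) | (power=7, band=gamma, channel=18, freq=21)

All 'Yes' examples share one property — band is gamma AND power ≤ 11 — and every 'No' example lacks it.
(power=9, band=beta, channel=10, freq=13): band is beta, power = 9 — fails this test, so No.
(power=10, band=gamma, channel=6, freq=5): band is gamma, power = 10 — passes, so Yes.
(power=7, band=gamma, channel=18, freq=21): band is gamma, power = 7 — passes, so Yes.

No, Yes, Yes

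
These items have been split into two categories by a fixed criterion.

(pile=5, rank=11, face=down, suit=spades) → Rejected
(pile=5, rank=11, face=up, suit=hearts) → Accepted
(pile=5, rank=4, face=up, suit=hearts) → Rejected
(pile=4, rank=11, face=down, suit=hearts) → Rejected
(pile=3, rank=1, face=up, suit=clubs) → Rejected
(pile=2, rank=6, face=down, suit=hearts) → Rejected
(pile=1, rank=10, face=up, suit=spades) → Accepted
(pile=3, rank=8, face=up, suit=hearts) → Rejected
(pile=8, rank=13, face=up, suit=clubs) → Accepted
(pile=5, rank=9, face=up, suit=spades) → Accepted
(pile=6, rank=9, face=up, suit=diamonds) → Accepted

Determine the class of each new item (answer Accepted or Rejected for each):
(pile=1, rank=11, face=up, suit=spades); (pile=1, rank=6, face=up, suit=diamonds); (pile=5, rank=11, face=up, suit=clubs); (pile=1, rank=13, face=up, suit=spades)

Accepted, Rejected, Accepted, Accepted

'Accepted' ⟺ face is up AND rank ≥ 9.
(pile=1, rank=11, face=up, suit=spades): face is up, rank = 11 — qualifies, so Accepted.
(pile=1, rank=6, face=up, suit=diamonds): face is up, rank = 6 — does not fit, so Rejected.
(pile=5, rank=11, face=up, suit=clubs): face is up, rank = 11 — qualifies, so Accepted.
(pile=1, rank=13, face=up, suit=spades): face is up, rank = 13 — qualifies, so Accepted.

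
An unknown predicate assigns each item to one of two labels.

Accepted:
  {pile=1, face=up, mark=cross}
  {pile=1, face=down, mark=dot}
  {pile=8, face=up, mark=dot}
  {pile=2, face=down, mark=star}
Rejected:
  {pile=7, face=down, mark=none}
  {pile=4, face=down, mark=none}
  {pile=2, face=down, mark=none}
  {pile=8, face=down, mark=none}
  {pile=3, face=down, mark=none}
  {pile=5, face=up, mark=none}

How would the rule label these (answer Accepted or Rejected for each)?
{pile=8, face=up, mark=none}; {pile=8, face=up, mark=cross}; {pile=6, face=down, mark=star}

The classifier is using: mark is not none.
{pile=8, face=up, mark=none} → mark is none → Rejected.
{pile=8, face=up, mark=cross} → mark is cross → Accepted.
{pile=6, face=down, mark=star} → mark is star → Accepted.

Rejected, Accepted, Accepted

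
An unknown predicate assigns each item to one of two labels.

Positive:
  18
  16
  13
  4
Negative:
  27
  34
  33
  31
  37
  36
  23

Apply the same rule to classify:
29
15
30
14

All 'Positive' examples share one property — at most 18 — and every 'Negative' example lacks it.
29: Negative (29 > 18). 15: Positive (15 ≤ 18). 30: Negative (30 > 18). 14: Positive (14 ≤ 18).

Negative, Positive, Negative, Positive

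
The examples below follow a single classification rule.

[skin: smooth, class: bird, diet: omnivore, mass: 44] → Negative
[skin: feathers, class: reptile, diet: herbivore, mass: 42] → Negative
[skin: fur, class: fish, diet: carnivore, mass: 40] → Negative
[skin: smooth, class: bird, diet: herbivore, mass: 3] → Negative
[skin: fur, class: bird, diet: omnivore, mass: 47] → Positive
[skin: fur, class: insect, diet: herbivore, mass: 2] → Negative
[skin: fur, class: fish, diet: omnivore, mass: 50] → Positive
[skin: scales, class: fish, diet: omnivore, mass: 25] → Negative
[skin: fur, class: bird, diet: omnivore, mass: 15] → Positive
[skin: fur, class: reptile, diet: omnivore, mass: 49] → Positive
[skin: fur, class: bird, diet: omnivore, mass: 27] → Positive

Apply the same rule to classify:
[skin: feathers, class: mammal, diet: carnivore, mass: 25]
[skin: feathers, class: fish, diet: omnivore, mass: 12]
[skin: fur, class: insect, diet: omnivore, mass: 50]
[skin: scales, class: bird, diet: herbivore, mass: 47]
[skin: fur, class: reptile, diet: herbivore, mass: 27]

Negative, Negative, Positive, Negative, Negative

All 'Positive' examples share one property — diet is omnivore AND skin is fur — and every 'Negative' example lacks it.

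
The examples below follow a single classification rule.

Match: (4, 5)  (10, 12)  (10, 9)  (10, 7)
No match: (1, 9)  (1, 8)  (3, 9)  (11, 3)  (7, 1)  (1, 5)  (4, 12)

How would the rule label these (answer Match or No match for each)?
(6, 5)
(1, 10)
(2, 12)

'Match' ⟺ |first − second| ≤ 3.
(6, 5) → |6−5| = 1 → Match. (1, 10) → |1−10| = 9 → No match. (2, 12) → |2−12| = 10 → No match.

Match, No match, No match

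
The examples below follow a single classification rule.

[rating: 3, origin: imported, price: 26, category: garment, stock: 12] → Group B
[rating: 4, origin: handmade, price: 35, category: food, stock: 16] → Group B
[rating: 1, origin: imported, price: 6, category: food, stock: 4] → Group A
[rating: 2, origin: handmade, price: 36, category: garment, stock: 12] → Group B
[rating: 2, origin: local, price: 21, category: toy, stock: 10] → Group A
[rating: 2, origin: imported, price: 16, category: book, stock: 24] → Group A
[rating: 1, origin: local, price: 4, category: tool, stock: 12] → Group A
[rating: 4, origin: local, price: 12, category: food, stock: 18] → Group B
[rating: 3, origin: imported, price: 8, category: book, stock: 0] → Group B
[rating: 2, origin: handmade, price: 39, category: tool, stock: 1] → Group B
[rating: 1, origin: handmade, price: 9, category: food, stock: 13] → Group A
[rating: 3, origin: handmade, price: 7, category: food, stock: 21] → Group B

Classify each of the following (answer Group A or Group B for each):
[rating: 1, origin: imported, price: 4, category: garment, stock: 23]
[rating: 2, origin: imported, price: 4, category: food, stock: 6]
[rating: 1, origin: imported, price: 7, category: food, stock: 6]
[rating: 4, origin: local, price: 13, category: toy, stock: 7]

Group A, Group A, Group A, Group B

One predicate separates the groups cleanly: price ≤ 21 AND rating ≤ 2.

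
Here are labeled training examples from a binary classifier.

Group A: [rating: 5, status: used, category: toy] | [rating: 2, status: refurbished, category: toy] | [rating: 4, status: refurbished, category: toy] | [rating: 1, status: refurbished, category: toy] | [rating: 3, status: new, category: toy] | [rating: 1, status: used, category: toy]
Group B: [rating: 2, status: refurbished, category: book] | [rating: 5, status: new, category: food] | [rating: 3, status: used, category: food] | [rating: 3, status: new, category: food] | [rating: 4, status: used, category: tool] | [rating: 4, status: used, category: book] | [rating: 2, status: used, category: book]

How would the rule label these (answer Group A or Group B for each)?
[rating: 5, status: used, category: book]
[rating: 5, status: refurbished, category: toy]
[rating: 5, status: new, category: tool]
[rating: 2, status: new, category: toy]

Group B, Group A, Group B, Group A

One predicate separates the groups cleanly: category is toy.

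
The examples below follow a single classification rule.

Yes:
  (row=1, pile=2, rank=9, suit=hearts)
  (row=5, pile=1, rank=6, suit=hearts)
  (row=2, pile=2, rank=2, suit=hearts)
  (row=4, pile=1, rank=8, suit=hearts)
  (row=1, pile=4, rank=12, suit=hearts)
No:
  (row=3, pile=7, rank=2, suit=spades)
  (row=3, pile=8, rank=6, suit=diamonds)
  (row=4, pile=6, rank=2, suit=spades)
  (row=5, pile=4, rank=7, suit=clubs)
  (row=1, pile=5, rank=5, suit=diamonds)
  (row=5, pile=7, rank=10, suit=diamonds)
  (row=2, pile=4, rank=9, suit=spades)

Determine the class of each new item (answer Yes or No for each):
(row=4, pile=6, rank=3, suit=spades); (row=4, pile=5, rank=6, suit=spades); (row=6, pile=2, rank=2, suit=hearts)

No, No, Yes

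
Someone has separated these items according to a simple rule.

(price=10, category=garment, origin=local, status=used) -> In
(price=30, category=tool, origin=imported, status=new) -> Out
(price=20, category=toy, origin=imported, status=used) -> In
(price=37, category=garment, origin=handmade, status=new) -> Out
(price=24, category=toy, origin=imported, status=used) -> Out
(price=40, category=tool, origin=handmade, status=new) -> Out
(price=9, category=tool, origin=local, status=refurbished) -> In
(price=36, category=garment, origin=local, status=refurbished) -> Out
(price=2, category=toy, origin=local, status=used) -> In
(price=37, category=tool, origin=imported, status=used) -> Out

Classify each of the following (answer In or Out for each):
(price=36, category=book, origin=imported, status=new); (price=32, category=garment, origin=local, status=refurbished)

A rule that fits every label: price ≤ 20 — true of each 'In' example, false of each 'Out' one.
(price=36, category=book, origin=imported, status=new): price = 36 — doesn't match, so Out. (price=32, category=garment, origin=local, status=refurbished): price = 32 — doesn't match, so Out.

Out, Out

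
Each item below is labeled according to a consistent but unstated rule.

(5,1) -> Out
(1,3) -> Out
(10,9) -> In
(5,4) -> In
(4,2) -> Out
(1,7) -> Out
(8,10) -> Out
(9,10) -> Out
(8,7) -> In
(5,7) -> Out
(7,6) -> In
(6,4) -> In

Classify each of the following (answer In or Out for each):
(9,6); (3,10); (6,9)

Rule: first > second AND sum ≥ 8. This holds for each 'In' example and fails for each 'Out' one.

In, Out, Out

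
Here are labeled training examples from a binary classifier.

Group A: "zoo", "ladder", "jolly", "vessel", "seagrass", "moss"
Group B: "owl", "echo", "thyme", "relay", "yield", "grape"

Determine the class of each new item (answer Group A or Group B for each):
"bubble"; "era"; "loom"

Group A, Group B, Group A

All 'Group A' examples share one property — has a double letter — and every 'Group B' example lacks it.
"bubble" → 'bb' doubled → Group A.
"era" → no doubled letter → Group B.
"loom" → 'oo' doubled → Group A.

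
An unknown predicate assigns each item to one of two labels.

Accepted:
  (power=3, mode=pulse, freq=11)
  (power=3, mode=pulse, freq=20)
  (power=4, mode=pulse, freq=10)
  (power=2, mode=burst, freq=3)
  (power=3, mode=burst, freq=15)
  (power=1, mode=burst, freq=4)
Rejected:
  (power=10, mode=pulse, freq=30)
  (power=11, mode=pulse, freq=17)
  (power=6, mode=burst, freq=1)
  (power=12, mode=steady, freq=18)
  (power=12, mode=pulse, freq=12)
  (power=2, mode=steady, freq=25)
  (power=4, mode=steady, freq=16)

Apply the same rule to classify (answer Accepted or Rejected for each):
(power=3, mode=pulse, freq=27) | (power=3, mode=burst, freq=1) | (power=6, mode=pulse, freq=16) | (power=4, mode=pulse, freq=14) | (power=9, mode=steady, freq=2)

The classifier is using: mode is not steady AND power ≤ 4.
Accepted: (power=3, mode=pulse, freq=27), since mode is pulse, power = 3.
Accepted: (power=3, mode=burst, freq=1), since mode is burst, power = 3.
Rejected: (power=6, mode=pulse, freq=16), since mode is pulse, power = 6.
Accepted: (power=4, mode=pulse, freq=14), since mode is pulse, power = 4.
Rejected: (power=9, mode=steady, freq=2), since mode is steady, power = 9.

Accepted, Accepted, Rejected, Accepted, Rejected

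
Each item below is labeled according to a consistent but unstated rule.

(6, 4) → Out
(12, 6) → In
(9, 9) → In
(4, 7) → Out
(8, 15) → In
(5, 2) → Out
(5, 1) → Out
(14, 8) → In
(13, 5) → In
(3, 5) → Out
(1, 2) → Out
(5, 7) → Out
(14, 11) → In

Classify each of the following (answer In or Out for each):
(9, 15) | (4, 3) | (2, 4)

In, Out, Out

The pattern is that an item is 'In' exactly when: sum ≥ 18.
(9, 15): 9+15 = 24 — meets the rule, so In. (4, 3): 4+3 = 7 — lacks this property, so Out. (2, 4): 2+4 = 6 — lacks this property, so Out.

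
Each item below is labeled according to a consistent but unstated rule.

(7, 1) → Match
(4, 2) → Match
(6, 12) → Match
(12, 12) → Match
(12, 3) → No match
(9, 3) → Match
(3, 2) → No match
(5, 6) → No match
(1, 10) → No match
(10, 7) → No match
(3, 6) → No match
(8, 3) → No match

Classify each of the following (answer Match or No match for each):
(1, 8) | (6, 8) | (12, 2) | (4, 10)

The common property of the 'Match' items is: sum is even. No 'No match' item has it.
(1, 8): 1+8 = 9 — does not pass, so No match.
(6, 8): 6+8 = 14 — has this property, so Match.
(12, 2): 12+2 = 14 — has this property, so Match.
(4, 10): 4+10 = 14 — has this property, so Match.

No match, Match, Match, Match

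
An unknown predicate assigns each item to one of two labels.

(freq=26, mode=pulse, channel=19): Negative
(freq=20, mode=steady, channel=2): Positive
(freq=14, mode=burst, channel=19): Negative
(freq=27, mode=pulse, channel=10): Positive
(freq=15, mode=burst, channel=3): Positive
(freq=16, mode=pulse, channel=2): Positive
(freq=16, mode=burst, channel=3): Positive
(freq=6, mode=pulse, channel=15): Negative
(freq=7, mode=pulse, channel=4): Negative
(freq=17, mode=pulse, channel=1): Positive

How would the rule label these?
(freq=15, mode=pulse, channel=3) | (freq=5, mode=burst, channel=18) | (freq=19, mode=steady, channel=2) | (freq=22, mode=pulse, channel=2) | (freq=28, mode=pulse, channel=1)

Positive, Negative, Positive, Positive, Positive

One predicate separates the groups cleanly: channel ≤ 10 AND freq ≥ 14.
Positive: (freq=15, mode=pulse, channel=3), since channel = 3, freq = 15.
Negative: (freq=5, mode=burst, channel=18), since channel = 18, freq = 5.
Positive: (freq=19, mode=steady, channel=2), since channel = 2, freq = 19.
Positive: (freq=22, mode=pulse, channel=2), since channel = 2, freq = 22.
Positive: (freq=28, mode=pulse, channel=1), since channel = 1, freq = 28.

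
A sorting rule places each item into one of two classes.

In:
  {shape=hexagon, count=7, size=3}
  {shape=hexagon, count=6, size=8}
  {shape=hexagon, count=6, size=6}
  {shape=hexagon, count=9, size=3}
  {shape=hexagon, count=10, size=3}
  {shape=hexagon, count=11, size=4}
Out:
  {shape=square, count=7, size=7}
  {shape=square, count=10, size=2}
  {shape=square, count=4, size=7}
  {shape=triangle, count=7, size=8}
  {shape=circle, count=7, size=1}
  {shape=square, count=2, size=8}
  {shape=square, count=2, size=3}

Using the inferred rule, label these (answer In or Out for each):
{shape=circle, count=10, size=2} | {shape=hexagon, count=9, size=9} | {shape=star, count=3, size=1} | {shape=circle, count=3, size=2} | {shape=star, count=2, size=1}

Out, In, Out, Out, Out

The classifier is using: shape is hexagon.
{shape=circle, count=10, size=2}: shape is circle, does not fit → Out.
{shape=hexagon, count=9, size=9}: shape is hexagon, checks out → In.
{shape=star, count=3, size=1}: shape is star, does not fit → Out.
{shape=circle, count=3, size=2}: shape is circle, does not fit → Out.
{shape=star, count=2, size=1}: shape is star, does not fit → Out.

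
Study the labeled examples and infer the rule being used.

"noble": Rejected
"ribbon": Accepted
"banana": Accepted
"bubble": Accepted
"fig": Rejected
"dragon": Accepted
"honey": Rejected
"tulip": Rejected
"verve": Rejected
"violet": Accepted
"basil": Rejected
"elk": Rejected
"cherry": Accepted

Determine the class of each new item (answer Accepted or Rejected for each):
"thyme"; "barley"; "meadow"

The distinguishing property — even length — holds for all the 'Accepted' cases and none of the 'Rejected' cases.

Rejected, Accepted, Accepted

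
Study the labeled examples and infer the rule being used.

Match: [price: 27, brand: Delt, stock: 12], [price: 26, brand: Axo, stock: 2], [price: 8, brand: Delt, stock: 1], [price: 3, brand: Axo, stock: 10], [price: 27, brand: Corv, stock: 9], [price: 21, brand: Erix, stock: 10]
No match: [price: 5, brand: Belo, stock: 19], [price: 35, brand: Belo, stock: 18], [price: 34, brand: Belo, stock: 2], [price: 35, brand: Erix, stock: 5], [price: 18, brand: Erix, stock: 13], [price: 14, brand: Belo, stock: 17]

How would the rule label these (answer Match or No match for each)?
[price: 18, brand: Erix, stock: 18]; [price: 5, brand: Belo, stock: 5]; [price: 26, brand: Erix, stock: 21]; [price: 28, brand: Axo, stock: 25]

No match, Match, No match, No match

The pattern is that an item is 'Match' exactly when: price ≤ 27 AND stock ≤ 12.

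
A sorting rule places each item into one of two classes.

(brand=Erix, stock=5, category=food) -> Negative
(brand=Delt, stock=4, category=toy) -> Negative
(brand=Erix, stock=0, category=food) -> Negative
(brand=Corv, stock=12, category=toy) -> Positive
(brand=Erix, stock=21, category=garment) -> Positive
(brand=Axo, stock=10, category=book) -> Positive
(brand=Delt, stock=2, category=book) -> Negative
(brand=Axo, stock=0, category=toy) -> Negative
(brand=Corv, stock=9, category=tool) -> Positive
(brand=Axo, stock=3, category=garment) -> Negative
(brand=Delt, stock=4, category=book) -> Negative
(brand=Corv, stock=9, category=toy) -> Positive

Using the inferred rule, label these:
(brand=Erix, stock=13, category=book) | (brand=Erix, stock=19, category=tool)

The common property of the 'Positive' items is: stock ≥ 9. No 'Negative' item has it.
(brand=Erix, stock=13, category=book): Positive (stock = 13).
(brand=Erix, stock=19, category=tool): Positive (stock = 19).

Positive, Positive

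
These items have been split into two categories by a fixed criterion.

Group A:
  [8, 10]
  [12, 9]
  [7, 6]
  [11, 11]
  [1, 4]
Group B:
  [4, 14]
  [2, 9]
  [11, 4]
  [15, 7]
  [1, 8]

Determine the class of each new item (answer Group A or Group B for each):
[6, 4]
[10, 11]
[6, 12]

Group A, Group A, Group B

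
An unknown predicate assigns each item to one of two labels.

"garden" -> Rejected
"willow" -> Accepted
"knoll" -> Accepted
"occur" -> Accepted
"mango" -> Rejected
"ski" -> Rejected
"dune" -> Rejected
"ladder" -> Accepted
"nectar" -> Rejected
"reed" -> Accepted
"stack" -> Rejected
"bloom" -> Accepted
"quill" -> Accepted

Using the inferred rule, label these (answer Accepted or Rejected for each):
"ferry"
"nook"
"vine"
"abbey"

The rule appears to be: has a double letter.
"ferry" → 'rr' doubled → Accepted. "nook" → 'oo' doubled → Accepted. "vine" → no doubled letter → Rejected. "abbey" → 'bb' doubled → Accepted.

Accepted, Accepted, Rejected, Accepted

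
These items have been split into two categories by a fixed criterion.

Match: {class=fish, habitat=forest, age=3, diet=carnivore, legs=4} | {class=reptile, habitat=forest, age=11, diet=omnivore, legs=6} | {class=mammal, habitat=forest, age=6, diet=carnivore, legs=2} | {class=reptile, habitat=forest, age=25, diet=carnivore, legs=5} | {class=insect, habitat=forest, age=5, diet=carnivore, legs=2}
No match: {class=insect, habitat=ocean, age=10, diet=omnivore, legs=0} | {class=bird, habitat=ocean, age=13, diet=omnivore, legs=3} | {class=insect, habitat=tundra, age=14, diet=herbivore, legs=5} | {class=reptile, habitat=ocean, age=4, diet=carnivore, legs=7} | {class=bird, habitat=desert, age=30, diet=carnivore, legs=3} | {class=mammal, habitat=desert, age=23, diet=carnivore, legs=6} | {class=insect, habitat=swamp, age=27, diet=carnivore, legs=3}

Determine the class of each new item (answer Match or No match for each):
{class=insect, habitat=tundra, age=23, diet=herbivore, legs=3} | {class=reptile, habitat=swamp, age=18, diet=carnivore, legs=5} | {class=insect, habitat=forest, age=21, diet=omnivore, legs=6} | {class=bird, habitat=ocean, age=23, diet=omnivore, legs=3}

No match, No match, Match, No match

Comparing the two groups points to one rule — habitat is forest.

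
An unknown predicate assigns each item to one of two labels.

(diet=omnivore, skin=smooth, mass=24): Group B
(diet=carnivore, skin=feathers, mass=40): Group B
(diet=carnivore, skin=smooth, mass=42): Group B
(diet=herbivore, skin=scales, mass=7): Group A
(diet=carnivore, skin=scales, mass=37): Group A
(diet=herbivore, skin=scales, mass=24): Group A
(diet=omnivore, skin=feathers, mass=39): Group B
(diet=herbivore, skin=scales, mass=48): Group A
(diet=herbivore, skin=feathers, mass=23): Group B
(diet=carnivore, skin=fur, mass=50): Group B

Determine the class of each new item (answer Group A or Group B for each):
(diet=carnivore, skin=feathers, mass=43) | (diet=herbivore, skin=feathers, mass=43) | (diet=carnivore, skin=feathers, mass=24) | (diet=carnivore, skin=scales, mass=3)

Group B, Group B, Group B, Group A

Rule: skin is scales. This holds for each 'Group A' example and fails for each 'Group B' one.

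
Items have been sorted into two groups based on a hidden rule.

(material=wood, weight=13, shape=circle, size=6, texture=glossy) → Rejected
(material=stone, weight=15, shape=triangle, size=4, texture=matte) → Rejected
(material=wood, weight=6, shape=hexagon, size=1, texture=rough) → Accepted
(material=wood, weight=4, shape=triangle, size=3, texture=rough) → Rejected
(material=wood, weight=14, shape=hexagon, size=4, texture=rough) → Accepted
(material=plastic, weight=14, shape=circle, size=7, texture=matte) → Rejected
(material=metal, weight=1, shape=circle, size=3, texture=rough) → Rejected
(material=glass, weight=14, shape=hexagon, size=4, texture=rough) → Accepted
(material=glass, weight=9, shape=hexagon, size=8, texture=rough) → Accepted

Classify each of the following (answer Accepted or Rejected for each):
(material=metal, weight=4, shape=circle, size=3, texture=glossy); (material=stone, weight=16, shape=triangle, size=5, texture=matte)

Rejected, Rejected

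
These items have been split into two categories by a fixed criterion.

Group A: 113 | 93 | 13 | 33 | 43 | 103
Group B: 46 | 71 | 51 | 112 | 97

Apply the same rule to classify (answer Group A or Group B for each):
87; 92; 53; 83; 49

Group B, Group B, Group A, Group A, Group B

The simplest hypothesis consistent with all the labels is: ends in digit 3.
Group B: 87, since last digit 7. Group B: 92, since last digit 2. Group A: 53, since last digit 3. Group A: 83, since last digit 3. Group B: 49, since last digit 9.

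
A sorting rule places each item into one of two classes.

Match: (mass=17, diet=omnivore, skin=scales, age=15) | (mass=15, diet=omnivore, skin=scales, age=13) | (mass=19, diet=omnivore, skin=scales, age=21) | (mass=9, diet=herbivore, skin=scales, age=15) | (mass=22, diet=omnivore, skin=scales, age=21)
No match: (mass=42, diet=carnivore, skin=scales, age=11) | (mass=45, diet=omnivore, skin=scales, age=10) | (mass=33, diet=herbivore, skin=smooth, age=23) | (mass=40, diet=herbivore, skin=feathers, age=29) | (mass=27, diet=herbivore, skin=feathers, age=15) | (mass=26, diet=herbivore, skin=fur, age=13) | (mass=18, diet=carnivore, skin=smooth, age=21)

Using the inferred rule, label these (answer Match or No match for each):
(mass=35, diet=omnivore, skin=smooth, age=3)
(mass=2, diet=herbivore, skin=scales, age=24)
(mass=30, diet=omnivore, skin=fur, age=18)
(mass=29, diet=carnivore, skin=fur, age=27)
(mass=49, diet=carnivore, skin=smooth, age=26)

All 'Match' examples share one property — skin is scales AND age ≥ 13 — and every 'No match' example lacks it.
(mass=35, diet=omnivore, skin=smooth, age=3) → skin is smooth, age = 3 → No match. (mass=2, diet=herbivore, skin=scales, age=24) → skin is scales, age = 24 → Match. (mass=30, diet=omnivore, skin=fur, age=18) → skin is fur, age = 18 → No match. (mass=29, diet=carnivore, skin=fur, age=27) → skin is fur, age = 27 → No match. (mass=49, diet=carnivore, skin=smooth, age=26) → skin is smooth, age = 26 → No match.

No match, Match, No match, No match, No match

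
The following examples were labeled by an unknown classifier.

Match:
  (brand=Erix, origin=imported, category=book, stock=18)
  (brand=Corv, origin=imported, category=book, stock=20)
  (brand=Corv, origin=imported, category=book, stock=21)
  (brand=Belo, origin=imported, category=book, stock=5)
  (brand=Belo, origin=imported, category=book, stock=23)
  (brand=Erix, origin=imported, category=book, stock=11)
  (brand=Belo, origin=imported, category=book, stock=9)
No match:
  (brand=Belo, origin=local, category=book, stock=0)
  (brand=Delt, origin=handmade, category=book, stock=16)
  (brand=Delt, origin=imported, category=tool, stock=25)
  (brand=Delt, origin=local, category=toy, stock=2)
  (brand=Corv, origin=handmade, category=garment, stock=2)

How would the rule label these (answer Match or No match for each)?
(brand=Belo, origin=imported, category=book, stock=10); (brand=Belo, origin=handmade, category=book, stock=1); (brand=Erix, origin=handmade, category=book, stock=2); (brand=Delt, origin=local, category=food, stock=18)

Match, No match, No match, No match

The pattern is that an item is 'Match' exactly when: category is book AND origin is imported.
(brand=Belo, origin=imported, category=book, stock=10): Match (category is book, origin is imported). (brand=Belo, origin=handmade, category=book, stock=1): No match (category is book, origin is handmade). (brand=Erix, origin=handmade, category=book, stock=2): No match (category is book, origin is handmade). (brand=Delt, origin=local, category=food, stock=18): No match (category is food, origin is local).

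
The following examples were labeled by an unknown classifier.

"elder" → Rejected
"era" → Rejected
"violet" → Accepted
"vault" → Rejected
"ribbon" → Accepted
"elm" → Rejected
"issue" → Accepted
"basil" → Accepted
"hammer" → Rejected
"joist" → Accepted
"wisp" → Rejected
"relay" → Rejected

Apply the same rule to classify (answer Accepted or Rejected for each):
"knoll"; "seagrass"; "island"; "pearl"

Rejected, Rejected, Accepted, Rejected

The pattern is that an item is 'Accepted' exactly when: length ≥ 5 AND contains 'i'.
"knoll" → length 5, no 'i' → Rejected. "seagrass" → length 8, no 'i' → Rejected. "island" → length 6, has 'i' → Accepted. "pearl" → length 5, no 'i' → Rejected.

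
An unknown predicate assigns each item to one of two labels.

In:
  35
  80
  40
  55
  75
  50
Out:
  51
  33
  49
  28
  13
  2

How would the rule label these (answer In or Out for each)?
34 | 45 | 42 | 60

Out, In, Out, In

Comparing the two groups points to one rule — multiple of 5.
34: 34 = 5·6 + 4 — fails the rule, so Out.
45: 45 = 5·9 — satisfies this, so In.
42: 42 = 5·8 + 2 — fails the rule, so Out.
60: 60 = 5·12 — satisfies this, so In.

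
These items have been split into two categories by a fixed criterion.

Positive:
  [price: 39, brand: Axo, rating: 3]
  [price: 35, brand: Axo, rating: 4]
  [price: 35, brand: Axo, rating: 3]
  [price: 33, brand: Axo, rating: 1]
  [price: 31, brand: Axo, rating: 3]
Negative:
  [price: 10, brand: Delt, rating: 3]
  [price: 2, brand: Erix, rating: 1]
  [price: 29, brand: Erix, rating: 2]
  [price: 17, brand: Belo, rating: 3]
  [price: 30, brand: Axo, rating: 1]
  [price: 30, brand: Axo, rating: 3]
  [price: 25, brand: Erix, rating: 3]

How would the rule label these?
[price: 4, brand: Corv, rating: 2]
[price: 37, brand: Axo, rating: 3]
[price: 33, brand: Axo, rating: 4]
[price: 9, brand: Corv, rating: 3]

Negative, Positive, Positive, Negative

A rule that fits every label: price ≥ 31 — true of each 'Positive' example, false of each 'Negative' one.
[price: 4, brand: Corv, rating: 2]: price = 4 — does not satisfy this, so Negative. [price: 37, brand: Axo, rating: 3]: price = 37 — satisfies this, so Positive. [price: 33, brand: Axo, rating: 4]: price = 33 — satisfies this, so Positive. [price: 9, brand: Corv, rating: 3]: price = 9 — does not satisfy this, so Negative.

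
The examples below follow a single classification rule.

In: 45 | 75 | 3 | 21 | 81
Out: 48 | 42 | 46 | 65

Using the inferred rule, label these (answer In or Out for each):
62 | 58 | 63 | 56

Comparing the two groups points to one rule — ≡ 3 (mod 6).

Out, Out, In, Out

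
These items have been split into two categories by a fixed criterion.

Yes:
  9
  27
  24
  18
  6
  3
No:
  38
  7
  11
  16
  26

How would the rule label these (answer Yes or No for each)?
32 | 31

No, No

Rule: multiple of 3. This holds for each 'Yes' example and fails for each 'No' one.
No: 32, since 32 = 3·10 + 2. No: 31, since 31 = 3·10 + 1.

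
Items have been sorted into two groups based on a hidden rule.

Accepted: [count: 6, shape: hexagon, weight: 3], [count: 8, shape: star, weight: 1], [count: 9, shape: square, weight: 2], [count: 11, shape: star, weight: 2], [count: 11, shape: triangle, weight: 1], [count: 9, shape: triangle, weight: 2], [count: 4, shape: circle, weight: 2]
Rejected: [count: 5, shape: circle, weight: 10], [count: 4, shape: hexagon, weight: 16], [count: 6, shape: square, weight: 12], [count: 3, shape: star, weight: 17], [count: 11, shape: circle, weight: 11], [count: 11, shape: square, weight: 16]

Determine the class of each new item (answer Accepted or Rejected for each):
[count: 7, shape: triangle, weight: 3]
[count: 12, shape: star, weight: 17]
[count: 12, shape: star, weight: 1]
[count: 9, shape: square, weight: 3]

Accepted, Rejected, Accepted, Accepted

'Accepted' ⟺ weight ≤ 3.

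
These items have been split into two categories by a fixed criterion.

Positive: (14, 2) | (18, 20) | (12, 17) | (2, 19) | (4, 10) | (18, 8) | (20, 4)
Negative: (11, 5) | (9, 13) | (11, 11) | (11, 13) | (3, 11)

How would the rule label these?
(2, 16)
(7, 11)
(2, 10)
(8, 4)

All 'Positive' examples share one property — first is even — and every 'Negative' example lacks it.
(2, 16) — first 2, hence Positive.
(7, 11) — first 7, hence Negative.
(2, 10) — first 2, hence Positive.
(8, 4) — first 8, hence Positive.

Positive, Negative, Positive, Positive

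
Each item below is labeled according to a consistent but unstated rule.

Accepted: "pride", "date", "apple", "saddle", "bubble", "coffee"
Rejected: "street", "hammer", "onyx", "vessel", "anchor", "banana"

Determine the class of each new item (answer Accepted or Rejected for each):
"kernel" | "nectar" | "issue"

Rejected, Rejected, Accepted

The distinguishing property — ends with 'e' — holds for all the 'Accepted' cases and none of the 'Rejected' cases.
Rejected: "kernel", since ends with 'l'.
Rejected: "nectar", since ends with 'r'.
Accepted: "issue", since ends with 'e'.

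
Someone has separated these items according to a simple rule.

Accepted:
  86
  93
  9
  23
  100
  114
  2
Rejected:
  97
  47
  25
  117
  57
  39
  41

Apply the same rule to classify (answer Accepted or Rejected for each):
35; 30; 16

Rejected, Accepted, Accepted

A rule that fits every label: ≡ 2 (mod 7) — true of each 'Accepted' example, false of each 'Rejected' one.
Rejected: 35, since 35 mod 7 = 0.
Accepted: 30, since 30 mod 7 = 2.
Accepted: 16, since 16 mod 7 = 2.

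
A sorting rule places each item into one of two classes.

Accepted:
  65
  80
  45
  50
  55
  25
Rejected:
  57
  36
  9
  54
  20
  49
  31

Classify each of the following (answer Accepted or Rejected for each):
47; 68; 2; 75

Rejected, Rejected, Rejected, Accepted

Rule: multiple of 5 AND at least 25. This holds for each 'Accepted' example and fails for each 'Rejected' one.
47: Rejected (47 = 5·9 + 2, 47 ≥ 25). 68: Rejected (68 = 5·13 + 3, 68 ≥ 25). 2: Rejected (2 = 5·0 + 2, 2 < 25). 75: Accepted (75 = 5·15, 75 ≥ 25).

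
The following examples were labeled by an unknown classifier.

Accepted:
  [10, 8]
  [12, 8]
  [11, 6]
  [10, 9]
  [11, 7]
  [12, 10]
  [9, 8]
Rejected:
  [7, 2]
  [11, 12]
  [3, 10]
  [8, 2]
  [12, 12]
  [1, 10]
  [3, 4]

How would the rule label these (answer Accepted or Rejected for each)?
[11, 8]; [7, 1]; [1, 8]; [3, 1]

Accepted, Rejected, Rejected, Rejected

The pattern is that an item is 'Accepted' exactly when: first > second AND sum ≥ 11.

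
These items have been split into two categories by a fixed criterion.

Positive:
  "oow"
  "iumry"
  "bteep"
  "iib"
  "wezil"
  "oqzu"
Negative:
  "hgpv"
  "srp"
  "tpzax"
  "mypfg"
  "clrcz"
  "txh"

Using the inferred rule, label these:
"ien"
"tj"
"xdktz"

Every 'Positive' example satisfies: has ≥ 2 vowels. None of the 'Negative' examples do.
"ien": Positive (2 vowels). "tj": Negative (0 vowels). "xdktz": Negative (0 vowels).

Positive, Negative, Negative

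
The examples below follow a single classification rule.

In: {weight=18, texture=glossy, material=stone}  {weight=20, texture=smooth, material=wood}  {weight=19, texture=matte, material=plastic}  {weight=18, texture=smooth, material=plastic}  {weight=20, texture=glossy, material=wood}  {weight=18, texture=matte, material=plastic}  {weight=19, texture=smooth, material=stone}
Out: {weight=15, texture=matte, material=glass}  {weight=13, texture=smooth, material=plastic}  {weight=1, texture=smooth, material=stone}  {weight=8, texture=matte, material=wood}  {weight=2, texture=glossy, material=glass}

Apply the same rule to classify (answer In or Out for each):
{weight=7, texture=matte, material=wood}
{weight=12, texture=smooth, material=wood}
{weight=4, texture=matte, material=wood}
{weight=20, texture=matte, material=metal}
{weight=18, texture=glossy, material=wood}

Out, Out, Out, In, In

Rule: weight ≥ 18. This holds for each 'In' example and fails for each 'Out' one.
{weight=7, texture=matte, material=wood}: weight = 7, does not satisfy this → Out.
{weight=12, texture=smooth, material=wood}: weight = 12, does not satisfy this → Out.
{weight=4, texture=matte, material=wood}: weight = 4, does not satisfy this → Out.
{weight=20, texture=matte, material=metal}: weight = 20, qualifies → In.
{weight=18, texture=glossy, material=wood}: weight = 18, qualifies → In.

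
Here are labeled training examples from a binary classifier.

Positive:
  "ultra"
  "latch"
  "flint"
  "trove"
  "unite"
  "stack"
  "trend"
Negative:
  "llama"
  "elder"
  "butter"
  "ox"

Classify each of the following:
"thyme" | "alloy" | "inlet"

Positive, Negative, Positive

One predicate separates the groups cleanly: odd length AND contains 't'.
"thyme": length 5, has 't', has this property → Positive.
"alloy": length 5, no 't', doesn't qualify → Negative.
"inlet": length 5, has 't', has this property → Positive.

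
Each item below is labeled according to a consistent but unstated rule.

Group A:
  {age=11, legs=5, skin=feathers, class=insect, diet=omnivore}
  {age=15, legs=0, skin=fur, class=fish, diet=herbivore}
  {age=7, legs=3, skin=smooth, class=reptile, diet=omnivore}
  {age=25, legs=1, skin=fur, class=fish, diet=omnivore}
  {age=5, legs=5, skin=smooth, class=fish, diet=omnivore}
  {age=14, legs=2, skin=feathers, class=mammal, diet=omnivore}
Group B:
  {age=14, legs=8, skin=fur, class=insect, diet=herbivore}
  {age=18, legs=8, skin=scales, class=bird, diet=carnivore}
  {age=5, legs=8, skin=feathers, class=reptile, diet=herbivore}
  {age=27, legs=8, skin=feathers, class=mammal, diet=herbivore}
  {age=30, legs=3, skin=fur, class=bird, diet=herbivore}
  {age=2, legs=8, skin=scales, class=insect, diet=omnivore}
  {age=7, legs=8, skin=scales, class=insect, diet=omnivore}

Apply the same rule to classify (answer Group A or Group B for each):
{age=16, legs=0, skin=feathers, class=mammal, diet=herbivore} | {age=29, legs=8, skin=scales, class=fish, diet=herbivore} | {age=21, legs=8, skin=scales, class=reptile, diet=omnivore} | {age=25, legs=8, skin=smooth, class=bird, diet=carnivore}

Group A, Group B, Group B, Group B

The pattern is that an item is 'Group A' exactly when: age ≤ 25 AND legs ≤ 5.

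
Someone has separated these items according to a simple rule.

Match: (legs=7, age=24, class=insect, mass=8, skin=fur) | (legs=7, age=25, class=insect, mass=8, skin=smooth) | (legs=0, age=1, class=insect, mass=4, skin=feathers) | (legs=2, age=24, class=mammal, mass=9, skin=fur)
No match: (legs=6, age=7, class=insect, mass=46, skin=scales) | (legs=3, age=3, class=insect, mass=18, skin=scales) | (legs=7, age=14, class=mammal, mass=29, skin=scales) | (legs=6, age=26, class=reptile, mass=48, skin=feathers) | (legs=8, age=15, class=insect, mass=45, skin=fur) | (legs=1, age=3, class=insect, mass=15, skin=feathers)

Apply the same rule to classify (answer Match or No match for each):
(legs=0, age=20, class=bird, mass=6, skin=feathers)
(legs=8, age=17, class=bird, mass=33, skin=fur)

Match, No match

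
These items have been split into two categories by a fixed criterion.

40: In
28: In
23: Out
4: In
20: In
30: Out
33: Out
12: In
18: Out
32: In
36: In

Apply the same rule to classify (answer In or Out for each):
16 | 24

The distinguishing property — multiple of 4 — holds for all the 'In' cases and none of the 'Out' cases.
16: 16 = 4·4 — meets the rule, so In.
24: 24 = 4·6 — meets the rule, so In.

In, In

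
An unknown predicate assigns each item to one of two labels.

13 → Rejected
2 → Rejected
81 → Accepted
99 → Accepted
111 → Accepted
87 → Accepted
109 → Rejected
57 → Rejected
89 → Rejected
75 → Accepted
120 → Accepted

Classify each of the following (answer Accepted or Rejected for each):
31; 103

Rejected, Rejected

'Accepted' ⟺ multiple of 3 AND at least 75.
Rejected: 31, since 31 = 3·10 + 1, 31 < 75.
Rejected: 103, since 103 = 3·34 + 1, 103 ≥ 75.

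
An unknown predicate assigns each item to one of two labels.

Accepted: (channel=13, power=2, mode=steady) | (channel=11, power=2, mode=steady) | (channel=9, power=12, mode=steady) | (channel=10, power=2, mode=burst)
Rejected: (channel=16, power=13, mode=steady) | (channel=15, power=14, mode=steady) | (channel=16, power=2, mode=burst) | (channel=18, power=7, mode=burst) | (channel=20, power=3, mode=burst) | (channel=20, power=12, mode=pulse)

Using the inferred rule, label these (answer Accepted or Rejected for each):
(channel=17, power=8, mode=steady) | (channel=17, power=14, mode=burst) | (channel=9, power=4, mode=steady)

Rejected, Rejected, Accepted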